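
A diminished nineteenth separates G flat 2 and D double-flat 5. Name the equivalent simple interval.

diminished 5th

Take out 2 octaves (14 from the number): 19 − 14 = 5.
So a diminished nineteenth is 2 octaves plus a diminished fifth. The quality is unchanged.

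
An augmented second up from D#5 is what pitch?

Counting two letter names up from D lands on E.
An augmented second spans 3 semitones, so from D#5 the target pitch is E##5.

E##5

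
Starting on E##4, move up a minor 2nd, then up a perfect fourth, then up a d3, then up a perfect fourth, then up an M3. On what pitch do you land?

E##4 up a minor second → F##4 (1 semitone).
F##4 up a perfect fourth → B#4 (5 semitones).
Up a diminished third from B#4: D5 (2 semitones up).
D5 up a perfect fourth → G5 (5 semitones).
Up a major third from G5: B5 (4 semitones up).

B5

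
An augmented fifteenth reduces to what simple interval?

augmented 8th

Each octave removed subtracts seven from the number: 15 − 7 = 8.
That makes an augmented fifteenth a compound augmented octave — an octave plus an augmented octave.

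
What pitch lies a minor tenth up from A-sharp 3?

C-sharp 5

Three letters up from A (plus an octave) reaches C.
A minor tenth is 15 semitones; 15 semitones up from A#3 gives C#5.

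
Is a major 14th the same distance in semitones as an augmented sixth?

No

A major fourteenth is 23 semitones but an augmented sixth is 10 semitones — different sizes.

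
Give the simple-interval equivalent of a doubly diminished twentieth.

dd6

Take out 2 octaves (14 from the number): 20 − 14 = 6.
That makes a doubly diminished twentieth a compound doubly diminished sixth — 2 octaves plus a doubly diminished sixth.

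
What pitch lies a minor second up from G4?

The second takes the letter from G up to A.
A minor second is 1 semitone; 1 semitone up from G4 gives Ab4.

Ab4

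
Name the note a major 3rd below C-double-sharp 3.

Counting three letter names down from C lands on A.
A major third spans 4 semitones, so from C##3 the target pitch is A#2.

A-sharp 2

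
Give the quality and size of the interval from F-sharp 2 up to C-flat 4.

doubly diminished 12th

F to C spans five letter names (F-G-A-B-C), plus an octave — that makes it a twelfth of some quality.
The perfect twelfth is 19 semitones; here we have 17, two semitones narrower: doubly diminished.
(Equivalently, a compound doubly diminished fifth: a doubly diminished fifth plus an octave.)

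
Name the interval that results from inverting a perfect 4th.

P5

Interval numbers invert to sum to nine: 4 + 5 = 9, so a fourth inverts to a fifth.
The quality also flips — perfect stays perfect — giving a perfect fifth.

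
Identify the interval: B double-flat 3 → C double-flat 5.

B to C spans two letter names (B-C), plus an octave — that makes it a ninth of some quality.
A major ninth would be 14 semitones, but Bbb3 to Cbb5 is 13 — one semitone narrower, making it a minor ninth.
(Equivalently, a compound minor second: a minor second plus an octave.)

minor 9th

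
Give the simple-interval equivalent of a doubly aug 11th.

doubly augmented fourth

Subtracting seven from the interval number removes an octave: 11 − 7 = 4.
Quality carries through unchanged, so the simple form is a doubly augmented fourth.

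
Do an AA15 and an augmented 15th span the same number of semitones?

A doubly augmented fifteenth spans 26 semitones; an augmented fifteenth spans 25 semitones. They differ by 1.

No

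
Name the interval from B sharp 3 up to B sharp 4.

B to B is the same letter name, plus an octave — that makes it an octave of some quality.
B#3 to B#4 is 12 semitones, matching the perfect octave exactly, so the quality is perfect.

perfect octave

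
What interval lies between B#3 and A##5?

major fourteenth

B to A spans seven letter names (B-C-D-E-F-G-A), plus an octave: a fourteenth.
B#3 to A##5 is 23 semitones, matching the major fourteenth exactly, so the quality is major.
(Equivalently, a compound major seventh: a major seventh plus an octave.)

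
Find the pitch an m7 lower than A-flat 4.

The seventh takes the letter from A down to B.
A minor seventh spans 10 semitones, so from Ab4 the target pitch is Bb3.

B-flat 3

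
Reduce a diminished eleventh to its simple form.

diminished 4th

Take out an octave (7 from the number): 11 − 7 = 4.
Quality carries through unchanged, so the simple form is a diminished fourth.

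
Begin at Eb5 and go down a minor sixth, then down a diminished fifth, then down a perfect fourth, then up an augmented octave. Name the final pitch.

G##4

Down a minor sixth from Eb5: G4 (8 semitones down).
Down a diminished fifth from G4: C#4 (6 semitones down).
Down a perfect fourth from C#4: G#3 (5 semitones down).
Up an augmented octave from G#3: G##4 (13 semitones up).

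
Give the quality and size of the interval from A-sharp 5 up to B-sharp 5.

A to B spans two letter names (A-B) — that makes it a second of some quality.
The major second spans 2 semitones, and A#5 to B#5 is exactly 2 semitones — so this is a major second.

major 2nd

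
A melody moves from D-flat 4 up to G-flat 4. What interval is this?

D to G spans four letter names (D-E-F-G): a fourth.
Counting semitones, Db4→Gb4 is 5, which is the perfect fourth.

P4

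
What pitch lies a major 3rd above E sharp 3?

Three letter names up from E: G.
A major third is 4 semitones; 4 semitones up from E#3 gives G##3.

G double-sharp 3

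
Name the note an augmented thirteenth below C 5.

Six letters down from C (plus an octave) reaches E.
An augmented thirteenth spans 22 semitones, so from C5 the target pitch is Ebb3.

E-double-flat 3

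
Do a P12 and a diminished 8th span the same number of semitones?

A perfect twelfth is 19 semitones but a diminished octave is 11 semitones — different sizes.

No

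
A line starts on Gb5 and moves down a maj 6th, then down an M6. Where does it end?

Dbb4

A major sixth down from Gb5 is Bbb4.
A major sixth down from Bbb4 is Dbb4.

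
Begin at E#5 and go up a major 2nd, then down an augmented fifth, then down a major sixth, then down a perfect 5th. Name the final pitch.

G3

E#5 up a major second → F##5 (2 semitones).
F##5 down an augmented fifth → B4 (8 semitones).
B4 down a major sixth → D4 (9 semitones).
Down a perfect fifth from D4: G3 (7 semitones down).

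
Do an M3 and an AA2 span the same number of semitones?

Yes

Both span 4 semitones: a major third and a doubly augmented second are the same chromatic distance.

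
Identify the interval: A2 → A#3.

A8

A to A is the same letter name, plus an octave — that makes it an octave of some quality.
A perfect octave would be 12 semitones; A2 to A#3 is 13, one semitone wider, so the interval is augmented.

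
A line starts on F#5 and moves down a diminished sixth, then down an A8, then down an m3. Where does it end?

F##3

Down a diminished sixth from F#5: A##4 (7 semitones down).
A##4 down an augmented octave → A#3 (13 semitones).
A#3 down a minor third → F##3 (3 semitones).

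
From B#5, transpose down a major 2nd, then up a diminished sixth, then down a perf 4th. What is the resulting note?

B#5 down a major second → A#5 (2 semitones).
Up a diminished sixth from A#5: F6 (7 semitones up).
Down a perfect fourth from F6: C6 (5 semitones down).

C6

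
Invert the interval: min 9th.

First reduce the compound minor ninth to its simple form, a minor second.
The rule of nine gives the new number: 9 − 2 = 7, so a second becomes a seventh.
And minor becomes major under inversion, so we get a major seventh.

major 7th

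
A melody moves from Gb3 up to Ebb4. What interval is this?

G to E spans six letter names (G-A-B-C-D-E) — that makes it a sixth of some quality.
At 8 semitones, Gb3→Ebb4 falls one short of a major sixth: minor.

minor sixth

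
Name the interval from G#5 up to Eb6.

G to E spans six letter names (G-A-B-C-D-E), so the interval is some kind of sixth.
A major sixth would be 9 semitones; G#5 to Eb6 is 7, two semitones narrower, so the interval is diminished.

diminished sixth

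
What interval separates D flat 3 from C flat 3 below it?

Descending from Db3 to Cb3 is the same interval as ascending Cb3 to Db3.
C to D spans two letter names (C-D), so the interval is some kind of second.
Counting semitones, Cb3→Db3 is 2, which is the major second.

M2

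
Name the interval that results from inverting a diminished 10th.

First reduce the compound diminished tenth to its simple form, a diminished third.
Interval numbers invert to sum to nine: 3 + 6 = 9, so a third inverts to a sixth.
Quality inverts too: diminished becomes augmented. That makes the inversion an augmented sixth.

augmented sixth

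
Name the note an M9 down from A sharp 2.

Counting two letter names plus an octave down from A lands on G.
A major ninth spans 14 semitones, so from A#2 the target pitch is G#1.

G sharp 1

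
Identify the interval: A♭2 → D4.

augmented eleventh

A to D spans four letter names (A-B-C-D), plus an octave, so the interval is some kind of eleventh.
The perfect eleventh is 17 semitones; here we have 18, one semitone wider: augmented.
(Equivalently, a compound augmented fourth: an augmented fourth plus an octave.)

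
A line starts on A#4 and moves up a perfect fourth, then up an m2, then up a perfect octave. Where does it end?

A#4 up a perfect fourth → D#5 (5 semitones).
A minor second up from D#5 is E5.
E5 up a perfect octave → E6 (12 semitones).

E6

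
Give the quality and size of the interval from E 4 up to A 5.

P11

E to A spans four letter names (E-F-G-A), plus an octave, so the interval is some kind of eleventh.
The perfect eleventh spans 17 semitones, and E4 to A5 is exactly 17 semitones — so this is a perfect eleventh.
(Equivalently, a compound perfect fourth: a perfect fourth plus an octave.)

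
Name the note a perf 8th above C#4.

The letter stays C (same as the start), shifted an octave up.
Moving 12 semitones up from C#4 (the size of a perfect octave) reaches C#5.

C#5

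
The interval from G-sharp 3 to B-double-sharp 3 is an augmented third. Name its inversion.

Interval numbers invert to sum to nine: 3 + 6 = 9, so a third inverts to a sixth.
Quality inverts too: augmented becomes diminished. That makes the inversion a diminished sixth.

diminished 6th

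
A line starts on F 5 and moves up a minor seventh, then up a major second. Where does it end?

Up a minor seventh from F5: Eb6 (10 semitones up).
A major second up from Eb6 is F6.

F 6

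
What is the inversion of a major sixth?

minor third

Inverted interval numbers add to nine, so a sixth pairs with a third (6 + 3 = 9).
Quality inverts too: major becomes minor. That makes the inversion a minor third.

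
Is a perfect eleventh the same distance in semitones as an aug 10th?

A perfect eleventh = 17 semitones = an augmented tenth; enharmonically equal.

Yes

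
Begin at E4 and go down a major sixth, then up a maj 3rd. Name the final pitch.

A major sixth down from E4 is G3.
Up a major third from G3: B3 (4 semitones up).

B3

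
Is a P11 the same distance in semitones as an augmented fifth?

No

A perfect eleventh is 17 semitones but an augmented fifth is 8 semitones — different sizes.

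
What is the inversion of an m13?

major third

First reduce the compound minor thirteenth to its simple form, a minor sixth.
The rule of nine gives the new number: 9 − 6 = 3, so a sixth becomes a third.
And minor becomes major under inversion, so we get a major third.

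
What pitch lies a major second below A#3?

Two letter names down from A: G.
A major second is 2 semitones; 2 semitones down from A#3 gives G#3.

G#3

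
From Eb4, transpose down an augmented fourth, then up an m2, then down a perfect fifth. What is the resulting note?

Fbb3

Eb4 down an augmented fourth → Bbb3 (6 semitones).
A minor second up from Bbb3 is Cbb4.
Cbb4 down a perfect fifth → Fbb3 (7 semitones).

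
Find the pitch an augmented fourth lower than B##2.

F##2

Four letter names down from B: F.
Moving 6 semitones down from B##2 (the size of an augmented fourth) reaches F##2.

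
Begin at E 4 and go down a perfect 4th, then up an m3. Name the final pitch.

D 4

E4 down a perfect fourth → B3 (5 semitones).
Up a minor third from B3: D4 (3 semitones up).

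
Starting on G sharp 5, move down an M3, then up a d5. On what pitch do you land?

Down a major third from G#5: E5 (4 semitones down).
A diminished fifth up from E5 is Bb5.

B flat 5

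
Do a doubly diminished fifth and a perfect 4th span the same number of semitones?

A doubly diminished fifth = 5 semitones = a perfect fourth; enharmonically equal.

Yes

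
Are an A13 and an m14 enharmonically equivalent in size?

Yes

An augmented thirteenth spans 22 semitones, and a minor fourteenth also spans 22 semitones — they're enharmonic.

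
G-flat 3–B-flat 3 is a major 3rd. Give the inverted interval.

m6

Inverted interval numbers add to nine, so a third pairs with a sixth (3 + 6 = 9).
Quality inverts too: major becomes minor. That makes the inversion a minor sixth.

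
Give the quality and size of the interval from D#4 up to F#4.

minor 3rd

D to F spans three letter names (D-E-F): a third.
At 3 semitones, D#4→F#4 falls one short of a major third: minor.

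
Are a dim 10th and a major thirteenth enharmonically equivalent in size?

No

14 semitones (diminished tenth) vs 21 semitones (major thirteenth): not equal.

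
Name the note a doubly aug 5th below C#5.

Counting five letter names down from C lands on F.
A doubly augmented fifth spans 9 semitones, so from C#5 the target pitch is Fb4.

Fb4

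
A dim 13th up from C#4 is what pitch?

Six letters up from C (plus an octave) reaches A.
A diminished thirteenth is 19 semitones; 19 semitones up from C#4 gives Ab5.

Ab5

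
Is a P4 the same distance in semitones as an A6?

No

A perfect fourth is 5 semitones but an augmented sixth is 10 semitones — different sizes.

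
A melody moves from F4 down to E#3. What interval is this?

Descending from F4 to E#3 is the same interval as ascending E#3 to F4.
E to F spans two letter names (E-F), plus an octave, so the interval is some kind of ninth.
E#3 to F4 spans 12 semitones — two semitones narrower than the major ninth (14) — giving a diminished ninth.

d9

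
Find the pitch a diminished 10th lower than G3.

Counting three letter names plus an octave down from G lands on E.
A diminished tenth is 14 semitones; 14 semitones down from G3 gives E#2.

E#2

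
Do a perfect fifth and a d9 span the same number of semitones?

No

A perfect fifth is 7 semitones but a diminished ninth is 12 semitones — different sizes.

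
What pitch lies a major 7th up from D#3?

C##4

The seventh takes the letter from D up to C.
A major seventh is 11 semitones; 11 semitones up from D#3 gives C##4.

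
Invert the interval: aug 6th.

diminished third

Inverted interval numbers add to nine, so a sixth pairs with a third (6 + 3 = 9).
Quality inverts too: augmented becomes diminished. That makes the inversion a diminished third.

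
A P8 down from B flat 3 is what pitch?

B flat 2

An octave keeps the letter name B, an octave down from B.
Moving 12 semitones down from Bb3 (the size of a perfect octave) reaches Bb2.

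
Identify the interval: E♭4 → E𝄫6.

diminished 15th

E to E is the same letter name, plus 2 octaves: a fifteenth.
Eb4 to Ebb6 spans 23 semitones — one semitone narrower than the perfect fifteenth (24) — giving a diminished fifteenth.
(Equivalently, a compound diminished octave: a diminished octave plus an octave.)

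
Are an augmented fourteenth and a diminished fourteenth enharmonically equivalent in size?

No

An augmented fourteenth is 24 semitones but a diminished fourteenth is 21 semitones — different sizes.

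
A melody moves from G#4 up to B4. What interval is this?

G to B spans three letter names (G-A-B): a third.
At 3 semitones, G#4→B4 falls one short of a major third: minor.

minor third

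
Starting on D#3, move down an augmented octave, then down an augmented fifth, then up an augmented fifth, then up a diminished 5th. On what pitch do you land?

D#3 down an augmented octave → D2 (13 semitones).
Down an augmented fifth from D2: Gb1 (8 semitones down).
Up an augmented fifth from Gb1: D2 (8 semitones up).
Up a diminished fifth from D2: Ab2 (6 semitones up).

Ab2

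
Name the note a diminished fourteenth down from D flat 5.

Seven letters down from D (plus an octave) reaches E.
A diminished fourteenth spans 21 semitones, so from Db5 the target pitch is E3.

E 3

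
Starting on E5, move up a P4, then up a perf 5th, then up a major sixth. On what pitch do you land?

A perfect fourth up from E5 is A5.
A perfect fifth up from A5 is E6.
A major sixth up from E6 is C#7.

C#7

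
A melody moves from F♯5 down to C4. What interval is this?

augmented eleventh

Descending from F#5 to C4 is the same interval as ascending C4 to F#5.
C to F spans four letter names (C-D-E-F), plus an octave, so the interval is some kind of eleventh.
A perfect eleventh would be 17 semitones; C4 to F#5 is 18, one semitone wider, so the interval is augmented.
(Equivalently, a compound augmented fourth: an augmented fourth plus an octave.)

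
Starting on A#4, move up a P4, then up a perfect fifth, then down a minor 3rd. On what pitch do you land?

A perfect fourth up from A#4 is D#5.
Up a perfect fifth from D#5: A#5 (7 semitones up).
Down a minor third from A#5: F##5 (3 semitones down).

F##5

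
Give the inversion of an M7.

Interval numbers invert to sum to nine: 7 + 2 = 9, so a seventh inverts to a second.
The quality also flips — major becomes minor — giving a minor second.

minor second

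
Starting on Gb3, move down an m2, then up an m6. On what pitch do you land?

Down a minor second from Gb3: F3 (1 semitone down).
F3 up a minor sixth → Db4 (8 semitones).

Db4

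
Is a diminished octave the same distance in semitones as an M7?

Yes

A diminished octave = 11 semitones = a major seventh; enharmonically equal.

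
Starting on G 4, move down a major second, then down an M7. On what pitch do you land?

G flat 3

Down a major second from G4: F4 (2 semitones down).
Down a major seventh from F4: Gb3 (11 semitones down).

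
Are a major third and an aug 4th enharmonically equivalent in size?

A major third spans 4 semitones; an augmented fourth spans 6 semitones. They differ by 2.

No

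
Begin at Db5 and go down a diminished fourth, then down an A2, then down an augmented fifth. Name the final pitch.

Cbb4

Db5 down a diminished fourth → A4 (4 semitones).
A4 down an augmented second → Gb4 (3 semitones).
An augmented fifth down from Gb4 is Cbb4.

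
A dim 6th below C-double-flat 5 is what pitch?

The sixth takes the letter from C down to E.
A diminished sixth is 7 semitones; 7 semitones down from Cbb5 gives Eb4.

E-flat 4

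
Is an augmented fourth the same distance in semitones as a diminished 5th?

An augmented fourth spans 6 semitones, and a diminished fifth also spans 6 semitones — they're enharmonic.

Yes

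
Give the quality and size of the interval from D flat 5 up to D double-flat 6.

diminished octave

D to D is the same letter name, plus an octave, so the interval is some kind of octave.
Db5 to Dbb6 spans 11 semitones — one semitone narrower than the perfect octave (12) — giving a diminished octave.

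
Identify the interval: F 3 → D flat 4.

F to D spans six letter names (F-G-A-B-C-D) — that makes it a sixth of some quality.
At 8 semitones, F3→Db4 falls one short of a major sixth: minor.

minor sixth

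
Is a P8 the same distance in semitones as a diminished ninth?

A perfect octave = 12 semitones = a diminished ninth; enharmonically equal.

Yes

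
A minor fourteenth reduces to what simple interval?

Each octave removed subtracts seven from the number: 14 − 7 = 7.
So a minor fourteenth is an octave plus a minor seventh. The quality is unchanged.

minor 7th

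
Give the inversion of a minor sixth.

major 3rd

Interval numbers invert to sum to nine: 6 + 3 = 9, so a sixth inverts to a third.
Quality inverts too: minor becomes major. That makes the inversion a major third.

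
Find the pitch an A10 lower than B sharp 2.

Counting three letter names plus an octave down from B lands on G.
An augmented tenth is 17 semitones; 17 semitones down from B#2 gives G1.

G 1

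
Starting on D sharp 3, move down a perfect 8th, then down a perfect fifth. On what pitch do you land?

G sharp 1

D#3 down a perfect octave → D#2 (12 semitones).
Down a perfect fifth from D#2: G#1 (7 semitones down).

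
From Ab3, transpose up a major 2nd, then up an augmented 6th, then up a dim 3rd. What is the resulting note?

Bb4

Ab3 up a major second → Bb3 (2 semitones).
Bb3 up an augmented sixth → G#4 (10 semitones).
A diminished third up from G#4 is Bb4.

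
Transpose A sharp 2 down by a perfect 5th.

The fifth takes the letter from A down to D.
Moving 7 semitones down from A#2 (the size of a perfect fifth) reaches D#2.

D sharp 2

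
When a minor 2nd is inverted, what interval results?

Inverted interval numbers add to nine, so a second pairs with a seventh (2 + 7 = 9).
And minor becomes major under inversion, so we get a major seventh.

major 7th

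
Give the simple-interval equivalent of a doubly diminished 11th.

doubly diminished fourth

Take out an octave (7 from the number): 11 − 7 = 4.
That makes a doubly diminished eleventh a compound doubly diminished fourth — an octave plus a doubly diminished fourth.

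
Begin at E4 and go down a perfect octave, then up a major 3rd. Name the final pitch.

G#3

A perfect octave down from E4 is E3.
A major third up from E3 is G#3.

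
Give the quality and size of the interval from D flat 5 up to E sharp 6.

doubly augmented 9th

D to E spans two letter names (D-E), plus an octave, so the interval is some kind of ninth.
The major ninth is 14 semitones; here we have 16, two semitones wider: doubly augmented.
(Equivalently, a compound doubly augmented second: a doubly augmented second plus an octave.)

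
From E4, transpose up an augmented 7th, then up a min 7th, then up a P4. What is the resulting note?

An augmented seventh up from E4 is D##5.
D##5 up a minor seventh → C##6 (10 semitones).
Up a perfect fourth from C##6: F##6 (5 semitones up).

F##6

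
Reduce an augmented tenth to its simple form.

Subtracting seven from the interval number removes an octave: 10 − 7 = 3.
That makes an augmented tenth a compound augmented third — an octave plus an augmented third.

A3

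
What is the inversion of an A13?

First reduce the compound augmented thirteenth to its simple form, an augmented sixth.
Interval numbers invert to sum to nine: 6 + 3 = 9, so a sixth inverts to a third.
And augmented becomes diminished under inversion, so we get a diminished third.

diminished third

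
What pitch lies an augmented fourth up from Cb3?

F3

Counting four letter names up from C lands on F.
Moving 6 semitones up from Cb3 (the size of an augmented fourth) reaches F3.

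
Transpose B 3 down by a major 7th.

C 3

Seven letter names down from B: C.
Moving 11 semitones down from B3 (the size of a major seventh) reaches C3.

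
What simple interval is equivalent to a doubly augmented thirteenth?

doubly augmented 6th

Take out an octave (7 from the number): 13 − 7 = 6.
So a doubly augmented thirteenth is an octave plus a doubly augmented sixth. The quality is unchanged.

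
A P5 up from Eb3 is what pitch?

Bb3

The fifth takes the letter from E up to B.
A perfect fifth spans 7 semitones, so from Eb3 the target pitch is Bb3.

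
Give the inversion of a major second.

m7

Inverted interval numbers add to nine, so a second pairs with a seventh (2 + 7 = 9).
And major becomes minor under inversion, so we get a minor seventh.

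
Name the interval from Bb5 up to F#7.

B to F spans five letter names (B-C-D-E-F), plus an octave, so the interval is some kind of twelfth.
The perfect twelfth is 19 semitones; here we have 20, one semitone wider: augmented.
(Equivalently, a compound augmented fifth: an augmented fifth plus an octave.)

augmented twelfth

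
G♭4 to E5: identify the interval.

augmented 6th

G to E spans six letter names (G-A-B-C-D-E): a sixth.
Gb4 to E5 spans 10 semitones — one semitone wider than the major sixth (9) — giving an augmented sixth.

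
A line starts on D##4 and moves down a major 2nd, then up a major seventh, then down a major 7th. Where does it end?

C##4

A major second down from D##4 is C##4.
Up a major seventh from C##4: B##4 (11 semitones up).
Down a major seventh from B##4: C##4 (11 semitones down).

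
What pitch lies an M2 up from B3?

Counting two letter names up from B lands on C.
A major second spans 2 semitones, so from B3 the target pitch is C#4.

C#4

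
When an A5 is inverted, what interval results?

diminished fourth

Interval numbers invert to sum to nine: 5 + 4 = 9, so a fifth inverts to a fourth.
The quality also flips — augmented becomes diminished — giving a diminished fourth.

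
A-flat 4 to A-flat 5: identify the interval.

A to A is the same letter name, plus an octave: an octave.
Counting semitones, Ab4→Ab5 is 12, which is the perfect octave.

perfect octave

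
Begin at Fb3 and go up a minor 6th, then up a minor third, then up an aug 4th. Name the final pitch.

Up a minor sixth from Fb3: Dbb4 (8 semitones up).
A minor third up from Dbb4 is Fbb4.
Up an augmented fourth from Fbb4: Bbb4 (6 semitones up).

Bbb4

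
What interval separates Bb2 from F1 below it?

P11

Descending from Bb2 to F1 is the same interval as ascending F1 to Bb2.
F to B spans four letter names (F-G-A-B), plus an octave — that makes it an eleventh of some quality.
The perfect eleventh spans 17 semitones, and F1 to Bb2 is exactly 17 semitones — so this is a perfect eleventh.
(Equivalently, a compound perfect fourth: a perfect fourth plus an octave.)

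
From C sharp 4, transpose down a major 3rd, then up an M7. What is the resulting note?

G sharp 4

A major third down from C#4 is A3.
A3 up a major seventh → G#4 (11 semitones).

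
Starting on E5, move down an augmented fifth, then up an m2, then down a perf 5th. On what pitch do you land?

E5 down an augmented fifth → Ab4 (8 semitones).
Up a minor second from Ab4: Bbb4 (1 semitone up).
Down a perfect fifth from Bbb4: Ebb4 (7 semitones down).

Ebb4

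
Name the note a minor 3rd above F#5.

The third takes the letter from F up to A.
A minor third spans 3 semitones, so from F#5 the target pitch is A5.

A5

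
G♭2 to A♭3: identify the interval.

major 9th

G to A spans two letter names (G-A), plus an octave: a ninth.
The major ninth spans 14 semitones, and Gb2 to Ab3 is exactly 14 semitones — so this is a major ninth.
(Equivalently, a compound major second: a major second plus an octave.)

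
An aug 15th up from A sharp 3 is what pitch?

A double-sharp 5

For a fifteenth the letter name doesn't change: still A, two octaves up.
Moving 25 semitones up from A#3 (the size of an augmented fifteenth) reaches A##5.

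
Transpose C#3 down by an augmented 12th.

F1

The twelfth's letter: C down five letter names plus an octave → F.
An augmented twelfth is 20 semitones; 20 semitones down from C#3 gives F1.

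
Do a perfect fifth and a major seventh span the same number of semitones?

No

7 semitones (perfect fifth) vs 11 semitones (major seventh): not equal.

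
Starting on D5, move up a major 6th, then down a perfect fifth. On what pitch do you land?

A major sixth up from D5 is B5.
Down a perfect fifth from B5: E5 (7 semitones down).

E5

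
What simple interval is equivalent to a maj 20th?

Subtracting seven from the interval number removes an octave: 20 − 14 = 6.
That makes a major twentieth a compound major sixth — 2 octaves plus a major sixth.

major sixth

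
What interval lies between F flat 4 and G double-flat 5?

F to G spans two letter names (F-G), plus an octave: a ninth.
Fb4 to Gbb5 is 13 semitones, a half step short of the major ninth (14), so this is minor.
(Equivalently, a compound minor second: a minor second plus an octave.)

minor ninth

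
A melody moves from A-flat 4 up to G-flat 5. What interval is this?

A to G spans seven letter names (A-B-C-D-E-F-G) — that makes it a seventh of some quality.
A major seventh would be 11 semitones, but Ab4 to Gb5 is 10 — one semitone narrower, making it a minor seventh.

m7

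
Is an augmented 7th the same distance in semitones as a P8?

Yes

An augmented seventh spans 12 semitones, and a perfect octave also spans 12 semitones — they're enharmonic.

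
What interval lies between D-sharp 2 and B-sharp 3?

D to B spans six letter names (D-E-F-G-A-B), plus an octave — that makes it a thirteenth of some quality.
Counting semitones, D#2→B#3 is 21, which is the major thirteenth.
(Equivalently, a compound major sixth: a major sixth plus an octave.)

M13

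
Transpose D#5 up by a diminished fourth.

G5

Four letter names up from D: G.
Moving 4 semitones up from D#5 (the size of a diminished fourth) reaches G5.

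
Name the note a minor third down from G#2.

The third takes the letter from G down to E.
A minor third is 3 semitones; 3 semitones down from G#2 gives E#2.

E#2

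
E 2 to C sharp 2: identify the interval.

minor third

Descending from E2 to C#2 is the same interval as ascending C#2 to E2.
C to E spans three letter names (C-D-E), so the interval is some kind of third.
A major third would be 4 semitones, but C#2 to E2 is 3 — one semitone narrower, making it a minor third.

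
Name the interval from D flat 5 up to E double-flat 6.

m9

D to E spans two letter names (D-E), plus an octave: a ninth.
A major ninth would be 14 semitones, but Db5 to Ebb6 is 13 — one semitone narrower, making it a minor ninth.
(Equivalently, a compound minor second: a minor second plus an octave.)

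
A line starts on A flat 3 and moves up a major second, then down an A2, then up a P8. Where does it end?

Up a major second from Ab3: Bb3 (2 semitones up).
An augmented second down from Bb3 is Abb3.
A perfect octave up from Abb3 is Abb4.

A double-flat 4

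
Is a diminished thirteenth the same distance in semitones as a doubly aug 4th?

A diminished thirteenth is 19 semitones but a doubly augmented fourth is 7 semitones — different sizes.

No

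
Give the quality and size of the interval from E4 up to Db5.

E to D spans seven letter names (E-F-G-A-B-C-D), so the interval is some kind of seventh.
The major seventh is 11 semitones; here we have 9, two semitones narrower: diminished.

diminished seventh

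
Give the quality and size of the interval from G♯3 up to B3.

minor third

G to B spans three letter names (G-A-B), so the interval is some kind of third.
G#3 to B3 is 3 semitones, a half step short of the major third (4), so this is minor.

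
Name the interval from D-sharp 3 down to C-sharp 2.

major ninth

Descending from D#3 to C#2 is the same interval as ascending C#2 to D#3.
C to D spans two letter names (C-D), plus an octave: a ninth.
C#2 to D#3 is 14 semitones, matching the major ninth exactly, so the quality is major.
(Equivalently, a compound major second: a major second plus an octave.)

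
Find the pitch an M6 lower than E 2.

Six letter names down from E: G.
A major sixth spans 9 semitones, so from E2 the target pitch is G1.

G 1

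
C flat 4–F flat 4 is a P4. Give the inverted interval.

Interval numbers invert to sum to nine: 4 + 5 = 9, so a fourth inverts to a fifth.
Quality inverts too: perfect stays perfect. That makes the inversion a perfect fifth.

perfect 5th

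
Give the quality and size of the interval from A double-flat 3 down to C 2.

Descending from Abb3 to C2 is the same interval as ascending C2 to Abb3.
C to A spans six letter names (C-D-E-F-G-A), plus an octave, so the interval is some kind of thirteenth.
A major thirteenth would be 21 semitones; C2 to Abb3 is 19, two semitones narrower, so the interval is diminished.
(Equivalently, a compound diminished sixth: a diminished sixth plus an octave.)

diminished thirteenth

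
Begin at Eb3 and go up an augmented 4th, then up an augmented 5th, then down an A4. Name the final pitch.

B3

Up an augmented fourth from Eb3: A3 (6 semitones up).
Up an augmented fifth from A3: E#4 (8 semitones up).
E#4 down an augmented fourth → B3 (6 semitones).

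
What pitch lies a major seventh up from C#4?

Seven letter names up from C: B.
A major seventh spans 11 semitones, so from C#4 the target pitch is B#4.

B#4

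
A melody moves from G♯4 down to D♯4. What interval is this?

perfect fourth

Descending from G#4 to D#4 is the same interval as ascending D#4 to G#4.
D to G spans four letter names (D-E-F-G): a fourth.
The perfect fourth spans 5 semitones, and D#4 to G#4 is exactly 5 semitones — so this is a perfect fourth.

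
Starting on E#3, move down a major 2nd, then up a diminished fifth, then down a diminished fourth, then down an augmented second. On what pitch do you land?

D3

A major second down from E#3 is D#3.
A diminished fifth up from D#3 is A3.
Down a diminished fourth from A3: E#3 (4 semitones down).
An augmented second down from E#3 is D3.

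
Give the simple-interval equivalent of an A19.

Take out 2 octaves (14 from the number): 19 − 14 = 5.
So an augmented nineteenth is 2 octaves plus an augmented fifth. The quality is unchanged.

augmented 5th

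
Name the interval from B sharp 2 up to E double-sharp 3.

B to E spans four letter names (B-C-D-E) — that makes it a fourth of some quality.
The perfect fourth is 5 semitones; here we have 6, one semitone wider: augmented.

augmented 4th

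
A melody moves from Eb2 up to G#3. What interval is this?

E to G spans three letter names (E-F-G), plus an octave — that makes it a tenth of some quality.
The major tenth is 16 semitones; here we have 17, one semitone wider: augmented.
(Equivalently, a compound augmented third: an augmented third plus an octave.)

augmented tenth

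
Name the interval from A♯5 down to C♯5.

major sixth

Descending from A#5 to C#5 is the same interval as ascending C#5 to A#5.
C to A spans six letter names (C-D-E-F-G-A), so the interval is some kind of sixth.
C#5 to A#5 is 9 semitones, matching the major sixth exactly, so the quality is major.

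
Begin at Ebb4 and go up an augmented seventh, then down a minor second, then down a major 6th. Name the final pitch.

Ebb4 up an augmented seventh → D5 (12 semitones).
Down a minor second from D5: C#5 (1 semitone down).
C#5 down a major sixth → E4 (9 semitones).

E4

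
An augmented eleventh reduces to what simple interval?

Each octave removed subtracts seven from the number: 11 − 7 = 4.
So an augmented eleventh is an octave plus an augmented fourth. The quality is unchanged.

augmented fourth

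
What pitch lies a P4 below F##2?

Four letter names down from F: C.
Moving 5 semitones down from F##2 (the size of a perfect fourth) reaches C##2.

C##2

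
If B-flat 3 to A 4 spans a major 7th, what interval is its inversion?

Inverted interval numbers add to nine, so a seventh pairs with a second (7 + 2 = 9).
Quality inverts too: major becomes minor. That makes the inversion a minor second.

minor second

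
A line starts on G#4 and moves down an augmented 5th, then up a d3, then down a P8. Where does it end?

Down an augmented fifth from G#4: C4 (8 semitones down).
Up a diminished third from C4: Ebb4 (2 semitones up).
Down a perfect octave from Ebb4: Ebb3 (12 semitones down).

Ebb3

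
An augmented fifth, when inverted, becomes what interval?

d4

Interval numbers invert to sum to nine: 5 + 4 = 9, so a fifth inverts to a fourth.
And augmented becomes diminished under inversion, so we get a diminished fourth.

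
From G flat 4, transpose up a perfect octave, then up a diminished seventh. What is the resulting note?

F double-flat 6

A perfect octave up from Gb4 is Gb5.
A diminished seventh up from Gb5 is Fbb6.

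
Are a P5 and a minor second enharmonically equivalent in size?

No

A perfect fifth is 7 semitones but a minor second is 1 semitone — different sizes.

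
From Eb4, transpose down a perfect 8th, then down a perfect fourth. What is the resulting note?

Bb2

A perfect octave down from Eb4 is Eb3.
Eb3 down a perfect fourth → Bb2 (5 semitones).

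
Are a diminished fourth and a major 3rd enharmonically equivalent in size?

A diminished fourth spans 4 semitones, and a major third also spans 4 semitones — they're enharmonic.

Yes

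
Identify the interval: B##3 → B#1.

augmented 15th

Descending from B##3 to B#1 is the same interval as ascending B#1 to B##3.
B to B is the same letter name, plus 2 octaves, so the interval is some kind of fifteenth.
B#1 to B##3 spans 25 semitones — one semitone wider than the perfect fifteenth (24) — giving an augmented fifteenth.
(Equivalently, a compound augmented octave: an augmented octave plus an octave.)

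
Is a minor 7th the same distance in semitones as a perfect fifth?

A minor seventh is 10 semitones but a perfect fifth is 7 semitones — different sizes.

No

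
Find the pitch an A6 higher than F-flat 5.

D 6

The sixth takes the letter from F up to D.
Moving 10 semitones up from Fb5 (the size of an augmented sixth) reaches D6.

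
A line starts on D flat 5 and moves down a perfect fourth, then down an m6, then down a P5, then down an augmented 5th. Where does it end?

A perfect fourth down from Db5 is Ab4.
Ab4 down a minor sixth → C4 (8 semitones).
C4 down a perfect fifth → F3 (7 semitones).
F3 down an augmented fifth → Bbb2 (8 semitones).

B double-flat 2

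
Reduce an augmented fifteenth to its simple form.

Take out an octave (7 from the number): 15 − 7 = 8.
Quality carries through unchanged, so the simple form is an augmented octave.

A8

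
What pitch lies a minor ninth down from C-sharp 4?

B-sharp 2

Counting two letter names plus an octave down from C lands on B.
Moving 13 semitones down from C#4 (the size of a minor ninth) reaches B#2.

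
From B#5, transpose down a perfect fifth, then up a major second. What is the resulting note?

B#5 down a perfect fifth → E#5 (7 semitones).
Up a major second from E#5: F##5 (2 semitones up).

F##5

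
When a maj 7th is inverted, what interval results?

The rule of nine gives the new number: 9 − 7 = 2, so a seventh becomes a second.
The quality also flips — major becomes minor — giving a minor second.

minor 2nd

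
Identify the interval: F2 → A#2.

F to A spans three letter names (F-G-A), so the interval is some kind of third.
A major third would be 4 semitones; F2 to A#2 is 5, one semitone wider, so the interval is augmented.

A3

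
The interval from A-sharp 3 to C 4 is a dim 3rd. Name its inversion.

A6

Interval numbers invert to sum to nine: 3 + 6 = 9, so a third inverts to a sixth.
And diminished becomes augmented under inversion, so we get an augmented sixth.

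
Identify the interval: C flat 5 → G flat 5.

P5

C to G spans five letter names (C-D-E-F-G): a fifth.
The perfect fifth spans 7 semitones, and Cb5 to Gb5 is exactly 7 semitones — so this is a perfect fifth.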